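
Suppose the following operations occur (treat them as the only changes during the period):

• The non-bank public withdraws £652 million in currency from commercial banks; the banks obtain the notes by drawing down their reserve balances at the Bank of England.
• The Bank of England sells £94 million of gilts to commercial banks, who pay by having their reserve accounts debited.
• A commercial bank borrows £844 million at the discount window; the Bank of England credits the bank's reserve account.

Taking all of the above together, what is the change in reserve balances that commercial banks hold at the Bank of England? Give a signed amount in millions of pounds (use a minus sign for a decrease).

+£98 million

Bank of England balance sheet:
  Assets:      Securities −£94M, Loans to banks +£844M
  Liabilities: Bank reserves +£98M, Currency in circulation +£652M
So the change in reserve balances that commercial banks hold at the Bank of England is +£98 million.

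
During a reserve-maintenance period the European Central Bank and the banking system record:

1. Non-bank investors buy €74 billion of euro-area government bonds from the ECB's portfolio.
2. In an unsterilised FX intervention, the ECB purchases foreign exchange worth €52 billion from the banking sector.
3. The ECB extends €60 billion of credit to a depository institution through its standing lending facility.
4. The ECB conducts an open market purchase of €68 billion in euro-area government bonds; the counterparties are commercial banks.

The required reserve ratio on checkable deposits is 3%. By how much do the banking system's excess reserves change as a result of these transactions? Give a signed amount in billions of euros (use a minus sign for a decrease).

Asset sale (to non-banks) €74 billion: reserves −€74B, deposits −€74B.
FX purchase €52 billion: reserves +€52B, deposits 0.
Discount-window loan €60 billion: reserves +€60B, deposits 0.
OMO purchase (from banks) €68 billion: reserves +€68B, deposits 0.
Totals: Δreserves = +€106B, Δdeposits = −€74B.
Δrequired reserves = 3% × −€74B = −€2.22B.
Δexcess reserves = Δreserves − Δrequired = +€106B − (−€2.22B) = +€108.22 billion.

+€108.22 billion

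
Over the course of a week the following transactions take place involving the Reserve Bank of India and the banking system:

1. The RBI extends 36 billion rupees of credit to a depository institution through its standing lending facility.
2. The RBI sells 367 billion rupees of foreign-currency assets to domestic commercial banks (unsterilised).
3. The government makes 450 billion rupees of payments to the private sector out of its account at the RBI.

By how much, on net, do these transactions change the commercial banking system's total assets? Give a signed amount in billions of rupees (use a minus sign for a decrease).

+486 billion

RBI balance sheet:
  Assets:      Loans to banks +36B, Foreign assets −367B
  Liabilities: Bank reserves +119B, Government deposits −450B
Commercial banking system:
  Assets:      Reserves at CB +119B, Foreign assets +367B
  Liabilities: Checkable deposits +450B, Borrowings from CB +36B
Change in total bank assets = +486 billion.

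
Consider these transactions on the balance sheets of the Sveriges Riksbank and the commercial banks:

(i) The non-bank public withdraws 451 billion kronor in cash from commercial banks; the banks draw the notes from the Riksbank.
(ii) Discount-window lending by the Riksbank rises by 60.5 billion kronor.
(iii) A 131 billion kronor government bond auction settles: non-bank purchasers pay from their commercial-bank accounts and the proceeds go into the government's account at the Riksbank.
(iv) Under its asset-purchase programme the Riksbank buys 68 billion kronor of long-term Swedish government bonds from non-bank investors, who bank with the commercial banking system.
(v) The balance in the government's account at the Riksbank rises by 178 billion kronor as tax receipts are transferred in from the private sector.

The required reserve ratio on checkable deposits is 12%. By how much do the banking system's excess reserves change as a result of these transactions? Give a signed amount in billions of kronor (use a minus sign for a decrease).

Currency withdrawal 451 billion kronor: reserves −451B, deposits −451B.
Discount-window loan 60.5 billion kronor: reserves +60.5B, deposits 0.
Government account inflow 131 billion kronor: reserves −131B, deposits −131B.
Asset purchase (from non-banks) 68 billion kronor: reserves +68B, deposits +68B.
Government account inflow 178 billion kronor: reserves −178B, deposits −178B.
Totals: Δreserves = −631.5B, Δdeposits = −692B.
Δrequired reserves = 12% × −692B = −83.04B.
Δexcess reserves = Δreserves − Δrequired = −631.5B − (−83.04B) = -548.46 billion.

-548.46 billion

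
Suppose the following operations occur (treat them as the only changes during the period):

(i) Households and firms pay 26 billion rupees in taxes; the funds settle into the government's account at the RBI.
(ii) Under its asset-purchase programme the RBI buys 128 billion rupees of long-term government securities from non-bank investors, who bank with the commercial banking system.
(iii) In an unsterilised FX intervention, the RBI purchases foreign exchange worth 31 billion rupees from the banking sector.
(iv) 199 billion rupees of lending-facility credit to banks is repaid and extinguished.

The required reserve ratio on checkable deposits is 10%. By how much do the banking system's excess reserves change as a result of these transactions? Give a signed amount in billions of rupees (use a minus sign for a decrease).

-76.2 billion

Government account inflow 26 billion rupees: reserves −26B, deposits −26B.
Asset purchase (from non-banks) 128 billion rupees: reserves +128B, deposits +128B.
FX purchase 31 billion rupees: reserves +31B, deposits 0.
Discount-window repayment 199 billion rupees: reserves −199B, deposits 0.
Totals: Δreserves = −66B, Δdeposits = +102B.
Δrequired reserves = 10% × +102B = +10.2B.
Δexcess reserves = Δreserves − Δrequired = −66B − (+10.2B) = -76.2 billion.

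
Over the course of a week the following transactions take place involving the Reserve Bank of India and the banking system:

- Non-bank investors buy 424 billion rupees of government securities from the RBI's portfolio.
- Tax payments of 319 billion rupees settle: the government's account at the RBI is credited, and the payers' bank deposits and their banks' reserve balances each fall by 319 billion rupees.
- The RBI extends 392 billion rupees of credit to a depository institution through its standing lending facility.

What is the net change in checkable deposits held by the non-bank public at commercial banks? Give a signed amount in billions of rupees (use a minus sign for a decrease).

Asset sale (to non-banks) 424 billion rupees: non-bank counterparties' bank balances fall → −424B.
Government account inflow 319 billion rupees: non-bank counterparties' bank balances fall → −319B.
Discount-window loan 392 billion rupees: the counterparty is a bank, so public deposits are unchanged → 0.
Net: −424 − 319 + 0 = -743 billion.

-743 billion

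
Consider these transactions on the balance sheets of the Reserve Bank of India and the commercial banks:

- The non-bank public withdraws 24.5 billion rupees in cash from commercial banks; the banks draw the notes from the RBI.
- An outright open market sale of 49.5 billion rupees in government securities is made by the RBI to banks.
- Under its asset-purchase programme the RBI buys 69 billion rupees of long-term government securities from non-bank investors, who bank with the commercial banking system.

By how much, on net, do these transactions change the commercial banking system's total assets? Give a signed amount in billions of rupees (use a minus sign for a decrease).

RBI balance sheet:
  Assets:      Securities +19.5B
  Liabilities: Bank reserves −5B, Currency in circulation +24.5B
Commercial banking system:
  Assets:      Reserves at CB −5B, Securities +49.5B
  Liabilities: Checkable deposits +44.5B
Change in total bank assets = +44.5 billion.

+44.5 billion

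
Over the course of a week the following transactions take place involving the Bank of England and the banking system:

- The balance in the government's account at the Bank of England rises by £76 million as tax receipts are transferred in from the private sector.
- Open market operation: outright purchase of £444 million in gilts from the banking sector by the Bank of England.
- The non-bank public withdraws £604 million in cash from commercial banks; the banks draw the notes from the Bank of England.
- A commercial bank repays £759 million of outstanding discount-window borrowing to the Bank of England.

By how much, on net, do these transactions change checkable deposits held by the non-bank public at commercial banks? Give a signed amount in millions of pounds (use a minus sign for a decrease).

Government account inflow £76 million: non-bank counterparties' bank balances fall → −£76M.
OMO purchase (from banks) £444 million: the counterparty is a bank, so public deposits are unchanged → 0.
Currency withdrawal £604 million: non-bank counterparties' bank balances fall → −£604M.
Discount-window repayment £759 million: the counterparty is a bank, so public deposits are unchanged → 0.
Net: −76 + 0 − 604 + 0 = -£680 million.

-£680 million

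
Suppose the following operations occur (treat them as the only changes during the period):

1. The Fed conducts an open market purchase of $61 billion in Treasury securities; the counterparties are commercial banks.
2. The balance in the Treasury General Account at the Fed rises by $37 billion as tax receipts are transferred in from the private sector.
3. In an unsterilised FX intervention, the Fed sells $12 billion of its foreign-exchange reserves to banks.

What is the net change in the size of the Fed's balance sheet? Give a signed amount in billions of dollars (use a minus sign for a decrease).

+$49 billion

OMO purchase (from banks) $61 billion: a Fed asset is acquired → +$61B.
Government account inflow $37 billion: only the composition of liabilities changes → 0.
FX sale $12 billion: a Fed asset is shed → −$12B.
Net: 61 + 0 − 12 = +$49 billion.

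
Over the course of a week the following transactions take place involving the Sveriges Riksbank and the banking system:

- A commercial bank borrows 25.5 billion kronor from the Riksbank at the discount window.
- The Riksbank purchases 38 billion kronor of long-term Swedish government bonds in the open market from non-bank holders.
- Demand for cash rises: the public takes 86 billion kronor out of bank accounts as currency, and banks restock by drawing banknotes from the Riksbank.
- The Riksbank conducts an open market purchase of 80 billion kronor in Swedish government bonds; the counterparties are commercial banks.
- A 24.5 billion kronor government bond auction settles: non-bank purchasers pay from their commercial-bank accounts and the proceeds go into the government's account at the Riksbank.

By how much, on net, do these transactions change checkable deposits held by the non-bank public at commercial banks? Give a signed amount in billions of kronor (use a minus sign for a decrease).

-72.5 billion

Discount-window loan 25.5 billion kronor: the counterparty is a bank, so public deposits are unchanged → 0.
Asset purchase (from non-banks) 38 billion kronor: non-bank counterparties' bank balances rise → +38B.
Currency withdrawal 86 billion kronor: non-bank counterparties' bank balances fall → −86B.
OMO purchase (from banks) 80 billion kronor: the counterparty is a bank, so public deposits are unchanged → 0.
Government account inflow 24.5 billion kronor: non-bank counterparties' bank balances fall → −24.5B.
Net: 0 + 38 − 86 + 0 − 24.5 = -72.5 billion.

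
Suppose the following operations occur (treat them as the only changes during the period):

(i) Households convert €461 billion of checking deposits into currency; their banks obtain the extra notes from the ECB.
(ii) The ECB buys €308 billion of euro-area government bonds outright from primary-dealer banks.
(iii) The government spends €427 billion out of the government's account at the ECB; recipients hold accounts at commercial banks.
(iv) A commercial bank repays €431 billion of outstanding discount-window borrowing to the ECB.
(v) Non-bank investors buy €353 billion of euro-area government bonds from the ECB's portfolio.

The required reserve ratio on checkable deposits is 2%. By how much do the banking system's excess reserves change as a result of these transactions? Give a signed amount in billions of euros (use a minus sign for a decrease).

Currency withdrawal €461 billion: reserves −€461B, deposits −€461B.
OMO purchase (from banks) €308 billion: reserves +€308B, deposits 0.
Government spending €427 billion: reserves +€427B, deposits +€427B.
Discount-window repayment €431 billion: reserves −€431B, deposits 0.
Asset sale (to non-banks) €353 billion: reserves −€353B, deposits −€353B.
Totals: Δreserves = −€510B, Δdeposits = −€387B.
Δrequired reserves = 2% × −€387B = −€7.74B.
Δexcess reserves = Δreserves − Δrequired = −€510B − (−€7.74B) = -€502.26 billion.

-€502.26 billion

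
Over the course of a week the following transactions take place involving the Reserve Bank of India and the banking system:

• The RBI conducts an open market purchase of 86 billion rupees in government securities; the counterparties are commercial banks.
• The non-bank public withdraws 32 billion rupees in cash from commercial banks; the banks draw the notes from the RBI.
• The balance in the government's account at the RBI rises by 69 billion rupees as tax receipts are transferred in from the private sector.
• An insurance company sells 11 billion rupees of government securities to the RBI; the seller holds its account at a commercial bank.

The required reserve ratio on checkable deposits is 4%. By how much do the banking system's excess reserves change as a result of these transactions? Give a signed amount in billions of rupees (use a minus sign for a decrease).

-0.4 billion

OMO purchase (from banks) 86 billion rupees: reserves +86B, deposits 0.
Currency withdrawal 32 billion rupees: reserves −32B, deposits −32B.
Government account inflow 69 billion rupees: reserves −69B, deposits −69B.
Asset purchase (from non-banks) 11 billion rupees: reserves +11B, deposits +11B.
Totals: Δreserves = −4B, Δdeposits = −90B.
Δrequired reserves = 4% × −90B = −3.6B.
Δexcess reserves = Δreserves − Δrequired = −4B − (−3.6B) = -0.4 billion.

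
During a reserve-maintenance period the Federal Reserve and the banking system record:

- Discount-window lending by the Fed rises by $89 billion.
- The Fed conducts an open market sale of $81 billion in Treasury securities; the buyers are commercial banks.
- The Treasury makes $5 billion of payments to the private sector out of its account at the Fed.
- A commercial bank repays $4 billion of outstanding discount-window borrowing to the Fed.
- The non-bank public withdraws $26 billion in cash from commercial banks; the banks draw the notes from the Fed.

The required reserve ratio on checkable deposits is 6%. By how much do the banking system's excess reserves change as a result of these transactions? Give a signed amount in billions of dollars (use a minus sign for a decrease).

Discount-window loan $89 billion: reserves +$89B, deposits 0.
OMO sale (to banks) $81 billion: reserves −$81B, deposits 0.
Government spending $5 billion: reserves +$5B, deposits +$5B.
Discount-window repayment $4 billion: reserves −$4B, deposits 0.
Currency withdrawal $26 billion: reserves −$26B, deposits −$26B.
Totals: Δreserves = −$17B, Δdeposits = −$21B.
Δrequired reserves = 6% × −$21B = −$1.26B.
Δexcess reserves = Δreserves − Δrequired = −$17B − (−$1.26B) = -$15.74 billion.

-$15.74 billion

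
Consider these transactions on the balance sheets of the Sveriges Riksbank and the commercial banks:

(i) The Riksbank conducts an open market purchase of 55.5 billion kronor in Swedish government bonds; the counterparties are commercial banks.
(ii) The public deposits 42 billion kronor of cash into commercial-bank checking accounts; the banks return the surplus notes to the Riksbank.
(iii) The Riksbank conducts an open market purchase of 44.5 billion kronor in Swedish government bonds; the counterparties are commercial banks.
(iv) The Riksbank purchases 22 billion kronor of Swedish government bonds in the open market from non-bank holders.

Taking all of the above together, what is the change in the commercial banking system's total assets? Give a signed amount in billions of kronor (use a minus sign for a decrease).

OMO purchase (from banks) 55.5 billion kronor: just an asset swap on bank balance sheets → 0.
Currency deposit 42 billion kronor: bank balance sheets expand → +42B.
OMO purchase (from banks) 44.5 billion kronor: just an asset swap on bank balance sheets → 0.
Asset purchase (from non-banks) 22 billion kronor: bank balance sheets expand → +22B.
Net: 0 + 42 + 0 + 22 = +64 billion.

+64 billion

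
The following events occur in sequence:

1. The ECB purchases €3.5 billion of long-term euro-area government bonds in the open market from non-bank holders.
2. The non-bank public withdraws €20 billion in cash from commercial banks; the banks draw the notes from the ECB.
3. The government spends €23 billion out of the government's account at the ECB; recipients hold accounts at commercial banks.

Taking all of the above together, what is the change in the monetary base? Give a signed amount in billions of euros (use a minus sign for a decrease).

+€26.5 billion

Asset purchase (from non-banks) €3.5 billion: ECB balance sheet expands → +€3.5B.
Currency withdrawal €20 billion: just a shift between currency and reserves — both are base money → 0.
Government spending €23 billion: a non-base liability converts back to reserves → +€23B.
Net: 3.5 + 0 + 23 = +€26.5 billion.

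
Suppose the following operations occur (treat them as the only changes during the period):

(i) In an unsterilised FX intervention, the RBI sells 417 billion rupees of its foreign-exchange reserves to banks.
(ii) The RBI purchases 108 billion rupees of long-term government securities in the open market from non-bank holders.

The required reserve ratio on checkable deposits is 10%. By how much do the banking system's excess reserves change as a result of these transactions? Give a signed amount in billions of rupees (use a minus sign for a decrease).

-319.8 billion

FX sale 417 billion rupees: reserves −417B, deposits 0.
Asset purchase (from non-banks) 108 billion rupees: reserves +108B, deposits +108B.
Totals: Δreserves = −309B, Δdeposits = +108B.
Δrequired reserves = 10% × +108B = +10.8B.
Δexcess reserves = Δreserves − Δrequired = −309B − (+10.8B) = -319.8 billion.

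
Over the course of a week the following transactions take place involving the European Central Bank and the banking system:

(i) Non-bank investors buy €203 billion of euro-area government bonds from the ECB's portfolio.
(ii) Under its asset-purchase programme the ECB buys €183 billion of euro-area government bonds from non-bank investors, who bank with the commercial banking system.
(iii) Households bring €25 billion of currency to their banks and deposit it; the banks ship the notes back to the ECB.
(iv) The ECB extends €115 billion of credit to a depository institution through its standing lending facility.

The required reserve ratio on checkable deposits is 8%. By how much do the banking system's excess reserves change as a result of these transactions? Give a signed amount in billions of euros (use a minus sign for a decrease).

Asset sale (to non-banks) €203 billion: reserves −€203B, deposits −€203B.
Asset purchase (from non-banks) €183 billion: reserves +€183B, deposits +€183B.
Currency deposit €25 billion: reserves +€25B, deposits +€25B.
Discount-window loan €115 billion: reserves +€115B, deposits 0.
Totals: Δreserves = +€120B, Δdeposits = +€5B.
Δrequired reserves = 8% × +€5B = +€0.4B.
Δexcess reserves = Δreserves − Δrequired = +€120B − (+€0.4B) = +€119.6 billion.

+€119.6 billion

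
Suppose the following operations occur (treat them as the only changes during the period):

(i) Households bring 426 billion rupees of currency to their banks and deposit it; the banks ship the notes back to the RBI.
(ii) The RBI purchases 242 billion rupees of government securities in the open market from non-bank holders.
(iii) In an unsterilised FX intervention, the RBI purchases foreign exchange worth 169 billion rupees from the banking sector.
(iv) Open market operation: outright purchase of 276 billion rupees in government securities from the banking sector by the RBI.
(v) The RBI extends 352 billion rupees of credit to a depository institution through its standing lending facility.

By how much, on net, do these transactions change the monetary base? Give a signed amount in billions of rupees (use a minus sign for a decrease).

Currency deposit 426 billion rupees: just a shift between currency and reserves — both are base money → 0.
Asset purchase (from non-banks) 242 billion rupees: RBI balance sheet expands → +242B.
FX purchase 169 billion rupees: RBI balance sheet expands → +169B.
OMO purchase (from banks) 276 billion rupees: RBI balance sheet expands → +276B.
Discount-window loan 352 billion rupees: RBI balance sheet expands → +352B.
Net: 0 + 242 + 169 + 276 + 352 = +1039 billion.

+1039 billion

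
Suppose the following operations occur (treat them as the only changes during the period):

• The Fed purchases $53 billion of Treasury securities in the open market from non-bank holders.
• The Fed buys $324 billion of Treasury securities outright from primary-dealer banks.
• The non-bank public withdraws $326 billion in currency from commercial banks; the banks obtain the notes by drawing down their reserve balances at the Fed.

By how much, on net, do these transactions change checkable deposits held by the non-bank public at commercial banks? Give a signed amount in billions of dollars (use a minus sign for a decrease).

Fed balance sheet:
  Assets:      Securities +$377B
  Liabilities: Bank reserves +$51B, Currency in circulation +$326B
Commercial banking system:
  Assets:      Reserves at CB +$51B, Securities −$324B
  Liabilities: Checkable deposits −$273B
So the change in checkable deposits held by the non-bank public at commercial banks is -$273 billion.

-$273 billion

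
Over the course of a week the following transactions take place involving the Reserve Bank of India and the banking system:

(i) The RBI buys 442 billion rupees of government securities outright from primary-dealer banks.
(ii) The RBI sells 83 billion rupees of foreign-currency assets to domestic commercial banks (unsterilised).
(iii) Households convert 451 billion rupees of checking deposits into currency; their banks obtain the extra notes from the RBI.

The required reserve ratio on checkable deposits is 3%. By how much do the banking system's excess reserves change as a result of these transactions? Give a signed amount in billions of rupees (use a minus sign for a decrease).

OMO purchase (from banks) 442 billion rupees: reserves +442B, deposits 0.
FX sale 83 billion rupees: reserves −83B, deposits 0.
Currency withdrawal 451 billion rupees: reserves −451B, deposits −451B.
Totals: Δreserves = −92B, Δdeposits = −451B.
Δrequired reserves = 3% × −451B = −13.53B.
Δexcess reserves = Δreserves − Δrequired = −92B − (−13.53B) = -78.47 billion.

-78.47 billion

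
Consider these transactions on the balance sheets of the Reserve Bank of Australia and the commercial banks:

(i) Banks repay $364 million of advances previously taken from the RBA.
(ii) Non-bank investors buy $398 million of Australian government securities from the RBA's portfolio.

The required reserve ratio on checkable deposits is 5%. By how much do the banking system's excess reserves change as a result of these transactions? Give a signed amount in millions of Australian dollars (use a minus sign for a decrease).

Discount-window repayment $364 million: reserves −$364M, deposits 0.
Asset sale (to non-banks) $398 million: reserves −$398M, deposits −$398M.
Totals: Δreserves = −$762M, Δdeposits = −$398M.
Δrequired reserves = 5% × −$398M = −$19.9M.
Δexcess reserves = Δreserves − Δrequired = −$762M − (−$19.9M) = -$742.1 million.

-$742.1 million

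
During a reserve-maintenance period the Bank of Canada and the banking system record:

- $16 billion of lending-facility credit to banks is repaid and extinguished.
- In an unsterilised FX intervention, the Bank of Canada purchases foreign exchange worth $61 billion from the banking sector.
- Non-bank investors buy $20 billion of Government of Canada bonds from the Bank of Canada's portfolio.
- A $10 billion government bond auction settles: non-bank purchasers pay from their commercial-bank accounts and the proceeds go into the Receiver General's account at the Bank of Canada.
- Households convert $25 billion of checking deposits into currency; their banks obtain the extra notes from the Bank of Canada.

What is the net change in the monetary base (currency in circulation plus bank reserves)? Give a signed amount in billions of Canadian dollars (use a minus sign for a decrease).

+$15 billion

Bank of Canada balance sheet:
  Assets:      Securities −$20B, Loans to banks −$16B, Foreign assets +$61B
  Liabilities: Bank reserves −$10B, Currency in circulation +$25B, Government deposits +$10B
Monetary base = currency + reserves: +$25B + (−$10B) = +$15 billion.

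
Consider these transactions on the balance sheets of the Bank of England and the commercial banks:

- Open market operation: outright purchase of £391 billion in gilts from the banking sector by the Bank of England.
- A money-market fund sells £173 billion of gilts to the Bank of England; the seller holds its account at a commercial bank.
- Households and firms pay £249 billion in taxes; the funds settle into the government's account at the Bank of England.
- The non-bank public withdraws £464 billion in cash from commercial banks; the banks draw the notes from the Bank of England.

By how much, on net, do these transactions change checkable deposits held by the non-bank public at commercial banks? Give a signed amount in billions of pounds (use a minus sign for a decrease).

Bank of England balance sheet:
  Assets:      Securities +£564B
  Liabilities: Bank reserves −£149B, Currency in circulation +£464B, Government deposits +£249B
Commercial banking system:
  Assets:      Reserves at CB −£149B, Securities −£391B
  Liabilities: Checkable deposits −£540B
So the change in checkable deposits held by the non-bank public at commercial banks is -£540 billion.

-£540 billion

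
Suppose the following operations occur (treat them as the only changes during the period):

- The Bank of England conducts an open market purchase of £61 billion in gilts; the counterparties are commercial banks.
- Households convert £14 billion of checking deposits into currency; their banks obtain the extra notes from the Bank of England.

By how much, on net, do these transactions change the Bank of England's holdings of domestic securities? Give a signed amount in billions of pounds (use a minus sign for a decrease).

OMO purchase (from banks) £61 billion: securities added to the Bank of England's portfolio → +£61B.
Currency withdrawal £14 billion: the Bank of England's securities portfolio is untouched → 0.
Net: 61 + 0 = +£61 billion.

+£61 billion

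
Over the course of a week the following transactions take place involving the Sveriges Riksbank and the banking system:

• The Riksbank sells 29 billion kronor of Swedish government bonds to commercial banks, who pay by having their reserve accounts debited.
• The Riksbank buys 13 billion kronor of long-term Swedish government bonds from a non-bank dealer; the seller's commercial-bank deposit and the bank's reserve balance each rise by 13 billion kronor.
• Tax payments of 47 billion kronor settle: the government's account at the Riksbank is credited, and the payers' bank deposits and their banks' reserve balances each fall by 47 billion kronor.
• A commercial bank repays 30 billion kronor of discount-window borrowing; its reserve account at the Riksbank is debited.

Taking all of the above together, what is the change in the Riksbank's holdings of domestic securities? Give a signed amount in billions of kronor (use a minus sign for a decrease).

-16 billion

Riksbank balance sheet:
  Assets:      Securities −16B, Loans to banks −30B
  Liabilities: Bank reserves −93B, Government deposits +47B
Commercial banking system:
  Assets:      Reserves at CB −93B, Securities +29B
  Liabilities: Checkable deposits −34B, Borrowings from CB −30B
So the change in the Riksbank's holdings of domestic securities is -16 billion.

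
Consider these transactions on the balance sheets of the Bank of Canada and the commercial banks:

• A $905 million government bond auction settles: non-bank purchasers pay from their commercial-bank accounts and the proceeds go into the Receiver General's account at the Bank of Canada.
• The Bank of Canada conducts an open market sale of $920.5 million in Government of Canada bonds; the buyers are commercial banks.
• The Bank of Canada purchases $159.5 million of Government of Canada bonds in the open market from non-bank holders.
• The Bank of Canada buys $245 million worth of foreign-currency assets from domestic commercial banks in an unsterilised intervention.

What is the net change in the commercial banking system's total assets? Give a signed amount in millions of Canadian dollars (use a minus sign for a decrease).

Bank of Canada balance sheet:
  Assets:      Securities −$761M, Foreign assets +$245M
  Liabilities: Bank reserves −$1421M, Government deposits +$905M
Commercial banking system:
  Assets:      Reserves at CB −$1421M, Securities +$920.5M, Foreign assets −$245M
  Liabilities: Checkable deposits −$745.5M
Change in total bank assets = -$745.5 million.

-$745.5 million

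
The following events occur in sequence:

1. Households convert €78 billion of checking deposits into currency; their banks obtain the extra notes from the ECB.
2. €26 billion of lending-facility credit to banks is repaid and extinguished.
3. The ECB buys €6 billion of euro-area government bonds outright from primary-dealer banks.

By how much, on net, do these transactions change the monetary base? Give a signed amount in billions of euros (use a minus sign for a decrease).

Currency withdrawal €78 billion: just a shift between currency and reserves — both are base money → 0.
Discount-window repayment €26 billion: ECB balance sheet contracts → −€26B.
OMO purchase (from banks) €6 billion: ECB balance sheet expands → +€6B.
Net: 0 − 26 + 6 = -€20 billion.

-€20 billion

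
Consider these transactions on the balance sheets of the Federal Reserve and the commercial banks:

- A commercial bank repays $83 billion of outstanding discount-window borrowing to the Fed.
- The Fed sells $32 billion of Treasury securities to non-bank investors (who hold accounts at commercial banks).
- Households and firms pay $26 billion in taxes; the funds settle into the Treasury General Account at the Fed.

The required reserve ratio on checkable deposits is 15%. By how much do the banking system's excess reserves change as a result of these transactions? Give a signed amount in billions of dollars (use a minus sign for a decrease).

-$132.3 billion

Discount-window repayment $83 billion: reserves −$83B, deposits 0.
Asset sale (to non-banks) $32 billion: reserves −$32B, deposits −$32B.
Government account inflow $26 billion: reserves −$26B, deposits −$26B.
Totals: Δreserves = −$141B, Δdeposits = −$58B.
Δrequired reserves = 15% × −$58B = −$8.7B.
Δexcess reserves = Δreserves − Δrequired = −$141B − (−$8.7B) = -$132.3 billion.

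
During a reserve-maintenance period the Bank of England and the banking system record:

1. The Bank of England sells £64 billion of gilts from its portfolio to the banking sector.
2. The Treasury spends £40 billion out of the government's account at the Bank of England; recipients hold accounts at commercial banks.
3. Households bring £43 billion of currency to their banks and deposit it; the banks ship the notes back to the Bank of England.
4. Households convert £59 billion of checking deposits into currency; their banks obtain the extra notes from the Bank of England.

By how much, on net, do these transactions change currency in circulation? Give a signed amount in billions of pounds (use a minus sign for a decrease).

+£16 billion

OMO sale (to banks) £64 billion: no currency enters or leaves circulation → 0.
Government spending £40 billion: no currency enters or leaves circulation → 0.
Currency deposit £43 billion: notes return to the central bank → −£43B.
Currency withdrawal £59 billion: notes leave the central bank → +£59B.
Net: 0 + 0 − 43 + 59 = +£16 billion.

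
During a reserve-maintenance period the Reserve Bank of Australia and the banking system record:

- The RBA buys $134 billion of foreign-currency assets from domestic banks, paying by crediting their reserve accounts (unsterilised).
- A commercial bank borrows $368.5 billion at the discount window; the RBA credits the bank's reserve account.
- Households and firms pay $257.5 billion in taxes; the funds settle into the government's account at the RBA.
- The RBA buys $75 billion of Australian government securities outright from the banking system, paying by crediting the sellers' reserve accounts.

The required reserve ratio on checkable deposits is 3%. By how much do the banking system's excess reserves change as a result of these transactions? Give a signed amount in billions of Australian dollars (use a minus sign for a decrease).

FX purchase $134 billion: reserves +$134B, deposits 0.
Discount-window loan $368.5 billion: reserves +$368.5B, deposits 0.
Government account inflow $257.5 billion: reserves −$257.5B, deposits −$257.5B.
OMO purchase (from banks) $75 billion: reserves +$75B, deposits 0.
Totals: Δreserves = +$320B, Δdeposits = −$257.5B.
Δrequired reserves = 3% × −$257.5B = −$7.725B.
Δexcess reserves = Δreserves − Δrequired = +$320B − (−$7.725B) = +$327.725 billion.

+$327.725 billion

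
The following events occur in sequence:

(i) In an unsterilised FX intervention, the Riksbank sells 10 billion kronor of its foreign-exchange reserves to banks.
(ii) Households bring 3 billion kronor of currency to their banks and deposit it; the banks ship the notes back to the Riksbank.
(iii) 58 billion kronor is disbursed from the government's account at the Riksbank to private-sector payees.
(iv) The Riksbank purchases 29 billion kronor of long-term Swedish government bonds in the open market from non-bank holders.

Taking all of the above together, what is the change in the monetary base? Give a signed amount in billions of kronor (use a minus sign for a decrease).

Riksbank balance sheet:
  Assets:      Securities +29B, Foreign assets −10B
  Liabilities: Bank reserves +80B, Currency in circulation −3B, Government deposits −58B
Commercial banking system:
  Assets:      Reserves at CB +80B, Foreign assets +10B
  Liabilities: Checkable deposits +90B
Monetary base = currency + reserves: −3B + (+80B) = +77 billion.

+77 billion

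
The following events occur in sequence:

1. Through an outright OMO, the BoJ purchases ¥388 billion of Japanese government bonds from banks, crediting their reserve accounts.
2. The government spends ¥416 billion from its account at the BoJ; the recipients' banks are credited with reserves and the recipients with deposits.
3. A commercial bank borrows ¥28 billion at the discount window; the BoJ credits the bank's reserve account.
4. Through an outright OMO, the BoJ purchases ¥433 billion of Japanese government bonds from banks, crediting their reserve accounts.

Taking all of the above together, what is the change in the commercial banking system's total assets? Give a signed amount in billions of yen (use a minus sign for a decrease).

+¥444 billion

BoJ balance sheet:
  Assets:      Securities +¥821B, Loans to banks +¥28B
  Liabilities: Bank reserves +¥1265B, Government deposits −¥416B
Commercial banking system:
  Assets:      Reserves at CB +¥1265B, Securities −¥821B
  Liabilities: Checkable deposits +¥416B, Borrowings from CB +¥28B
Change in total bank assets = +¥444 billion.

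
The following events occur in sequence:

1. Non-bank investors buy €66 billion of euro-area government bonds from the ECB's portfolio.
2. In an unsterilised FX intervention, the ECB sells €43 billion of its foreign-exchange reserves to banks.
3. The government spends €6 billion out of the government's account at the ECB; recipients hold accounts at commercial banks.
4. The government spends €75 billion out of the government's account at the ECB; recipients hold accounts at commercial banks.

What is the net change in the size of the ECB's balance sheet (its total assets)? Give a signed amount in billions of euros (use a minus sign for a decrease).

-€109 billion

ECB balance sheet:
  Assets:      Securities −€66B, Foreign assets −€43B
  Liabilities: Bank reserves −€28B, Government deposits −€81B
Change in total ECB assets = -€109 billion.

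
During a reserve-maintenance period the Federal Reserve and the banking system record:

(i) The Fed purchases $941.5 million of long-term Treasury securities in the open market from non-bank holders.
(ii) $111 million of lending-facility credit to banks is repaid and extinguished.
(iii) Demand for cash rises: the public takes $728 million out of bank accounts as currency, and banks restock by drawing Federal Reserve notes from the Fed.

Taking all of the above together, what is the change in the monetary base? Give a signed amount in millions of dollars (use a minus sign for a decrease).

+$830.5 million

Asset purchase (from non-banks) $941.5 million: Fed balance sheet expands → +$941.5M.
Discount-window repayment $111 million: Fed balance sheet contracts → −$111M.
Currency withdrawal $728 million: just a shift between currency and reserves — both are base money → 0.
Net: 941.5 − 111 + 0 = +$830.5 million.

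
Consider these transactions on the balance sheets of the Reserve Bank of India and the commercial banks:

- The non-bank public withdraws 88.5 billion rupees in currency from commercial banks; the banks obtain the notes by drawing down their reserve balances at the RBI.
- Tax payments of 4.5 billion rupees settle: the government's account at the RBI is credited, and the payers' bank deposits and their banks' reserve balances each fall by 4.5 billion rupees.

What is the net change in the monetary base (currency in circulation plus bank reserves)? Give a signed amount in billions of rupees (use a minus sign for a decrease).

RBI balance sheet:
  Assets:      no change
  Liabilities: Bank reserves −93B, Currency in circulation +88.5B, Government deposits +4.5B
Monetary base = currency + reserves: +88.5B + (−93B) = -4.5 billion.

-4.5 billion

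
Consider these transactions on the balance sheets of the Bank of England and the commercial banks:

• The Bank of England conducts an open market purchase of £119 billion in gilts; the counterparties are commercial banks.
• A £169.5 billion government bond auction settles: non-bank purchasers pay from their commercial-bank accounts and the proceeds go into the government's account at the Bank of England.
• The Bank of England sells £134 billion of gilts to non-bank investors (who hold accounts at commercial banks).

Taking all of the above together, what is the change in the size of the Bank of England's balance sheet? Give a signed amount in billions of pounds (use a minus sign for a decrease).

Bank of England balance sheet:
  Assets:      Securities −£15B
  Liabilities: Bank reserves −£184.5B, Government deposits +£169.5B
Change in total Bank of England assets = -£15 billion.

-£15 billion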